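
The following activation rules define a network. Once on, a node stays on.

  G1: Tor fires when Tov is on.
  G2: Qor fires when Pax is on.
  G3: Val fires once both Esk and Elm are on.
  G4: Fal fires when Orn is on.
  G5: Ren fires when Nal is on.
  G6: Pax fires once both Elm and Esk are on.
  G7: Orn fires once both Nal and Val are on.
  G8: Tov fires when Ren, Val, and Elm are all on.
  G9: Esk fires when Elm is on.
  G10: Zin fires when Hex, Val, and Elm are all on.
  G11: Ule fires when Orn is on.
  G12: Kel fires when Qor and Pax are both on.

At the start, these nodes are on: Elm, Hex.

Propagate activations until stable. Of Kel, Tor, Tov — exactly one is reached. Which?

G9: Elm on → Esk on.
G6: Elm and Esk on → Pax on.
Pax is on, so Qor fires (G2).
G12: Qor and Pax on → Kel on.
Tor would need Tov (G1), but Tov never turns on. Tov would need Ren, Val, and Elm (G8), but Ren never turns on.

Kel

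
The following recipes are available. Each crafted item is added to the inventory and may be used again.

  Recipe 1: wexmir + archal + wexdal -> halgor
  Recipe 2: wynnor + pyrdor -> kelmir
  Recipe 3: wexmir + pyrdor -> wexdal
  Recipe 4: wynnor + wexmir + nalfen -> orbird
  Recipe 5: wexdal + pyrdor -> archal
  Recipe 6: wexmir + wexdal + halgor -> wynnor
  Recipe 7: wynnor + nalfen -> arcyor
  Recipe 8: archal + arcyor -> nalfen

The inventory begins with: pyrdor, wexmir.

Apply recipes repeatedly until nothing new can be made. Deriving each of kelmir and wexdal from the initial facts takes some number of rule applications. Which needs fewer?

wexdal

wexdal: Using Recipe 3, wexmir and pyrdor make wexdal. [1 rule application]
kelmir: Using Recipe 3, wexmir and pyrdor make wexdal. Using Recipe 5, wexdal and pyrdor make archal. Using Recipe 1, wexmir, archal, and wexdal make halgor. wexmir + wexdal + halgor -> wynnor (Recipe 6). wynnor + pyrdor -> kelmir (Recipe 2). [5 rule applications]
wexdal needs fewer.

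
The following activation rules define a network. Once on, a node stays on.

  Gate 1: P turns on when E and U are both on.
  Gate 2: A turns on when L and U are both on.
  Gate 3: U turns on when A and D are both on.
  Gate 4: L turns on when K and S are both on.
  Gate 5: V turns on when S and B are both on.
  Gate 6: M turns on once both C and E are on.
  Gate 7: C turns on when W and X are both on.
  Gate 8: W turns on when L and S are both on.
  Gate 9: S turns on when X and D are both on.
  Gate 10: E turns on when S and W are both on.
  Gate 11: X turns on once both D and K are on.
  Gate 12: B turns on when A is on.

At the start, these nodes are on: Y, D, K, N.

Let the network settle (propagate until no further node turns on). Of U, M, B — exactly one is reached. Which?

Gate 11: D and K on → X on.
X and D are on, so S turns on (Gate 9).
K and S are on, so L turns on (Gate 4).
L and S are on, so W turns on (Gate 8).
W and X are on, so C turns on (Gate 7).
Gate 10: S and W on → E on.
C and E are on, so M turns on (Gate 6).
B would need A (Gate 12), but A never turns on. U would need A and D (Gate 3), but A never turns on.

M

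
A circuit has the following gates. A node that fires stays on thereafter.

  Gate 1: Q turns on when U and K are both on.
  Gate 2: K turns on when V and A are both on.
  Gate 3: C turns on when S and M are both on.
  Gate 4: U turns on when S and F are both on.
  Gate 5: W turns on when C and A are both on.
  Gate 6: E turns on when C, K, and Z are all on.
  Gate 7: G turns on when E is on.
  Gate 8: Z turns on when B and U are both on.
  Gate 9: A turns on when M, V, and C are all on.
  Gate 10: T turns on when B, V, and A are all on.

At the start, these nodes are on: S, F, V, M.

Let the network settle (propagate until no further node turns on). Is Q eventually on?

Yes

Gate 3: S and M on → C on.
Gate 4: S and F on → U on.
Gate 9: M, V, and C on → A on.
Gate 2: V and A on → K on.
Gate 1: U and K on → Q on.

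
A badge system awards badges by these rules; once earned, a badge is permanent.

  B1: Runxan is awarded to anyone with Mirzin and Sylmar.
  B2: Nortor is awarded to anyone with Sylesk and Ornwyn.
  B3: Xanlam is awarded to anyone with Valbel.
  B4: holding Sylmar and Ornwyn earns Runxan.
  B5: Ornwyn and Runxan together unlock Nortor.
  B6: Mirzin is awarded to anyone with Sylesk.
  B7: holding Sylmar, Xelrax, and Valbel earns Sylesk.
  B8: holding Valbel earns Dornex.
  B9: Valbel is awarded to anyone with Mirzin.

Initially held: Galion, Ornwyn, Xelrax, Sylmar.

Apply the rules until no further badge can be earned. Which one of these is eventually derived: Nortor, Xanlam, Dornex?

With Sylmar and Ornwyn, Runxan is earned (B4).
With Ornwyn and Runxan, Nortor is earned (B5).
Xanlam would need Valbel (B3), but Valbel is never earned. Dornex would need Valbel (B8), but Valbel is never earned.

Nortor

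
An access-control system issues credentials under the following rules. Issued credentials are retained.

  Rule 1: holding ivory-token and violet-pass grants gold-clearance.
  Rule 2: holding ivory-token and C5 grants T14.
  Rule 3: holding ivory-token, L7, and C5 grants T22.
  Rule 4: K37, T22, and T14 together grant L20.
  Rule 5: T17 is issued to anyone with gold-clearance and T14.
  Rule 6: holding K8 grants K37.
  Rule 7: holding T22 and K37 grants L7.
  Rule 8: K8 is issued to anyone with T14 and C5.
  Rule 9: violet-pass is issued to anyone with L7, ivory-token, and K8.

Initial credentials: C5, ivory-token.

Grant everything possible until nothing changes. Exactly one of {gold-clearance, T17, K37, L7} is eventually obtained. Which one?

Holding ivory-token and C5 grants T14 (Rule 2).
Holding T14 and C5 grants K8 (Rule 8).
Holding K8 grants K37 (Rule 6).
gold-clearance would need ivory-token and violet-pass (Rule 1), but violet-pass is never granted. L7 would need T22 and K37 (Rule 7), but T22 is never granted. T17 would need gold-clearance and T14 (Rule 5), but gold-clearance is never granted.

K37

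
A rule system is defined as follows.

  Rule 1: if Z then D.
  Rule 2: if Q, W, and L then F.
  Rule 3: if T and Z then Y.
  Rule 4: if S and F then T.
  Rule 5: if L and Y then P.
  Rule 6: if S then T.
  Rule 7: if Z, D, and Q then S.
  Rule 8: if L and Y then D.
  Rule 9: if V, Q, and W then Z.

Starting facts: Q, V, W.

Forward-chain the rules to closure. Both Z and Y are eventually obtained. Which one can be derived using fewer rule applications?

Z

Z: From V, Q, and W, Rule 9 gives Z. [1 rule application]
Y: From V, Q, and W, Rule 9 gives Z. From Z, Rule 1 gives D. Z, D, and Q hold, so S follows (Rule 7). S holds, so T follows (Rule 6). From T and Z, Rule 3 gives Y. [5 rule applications]
Z needs fewer.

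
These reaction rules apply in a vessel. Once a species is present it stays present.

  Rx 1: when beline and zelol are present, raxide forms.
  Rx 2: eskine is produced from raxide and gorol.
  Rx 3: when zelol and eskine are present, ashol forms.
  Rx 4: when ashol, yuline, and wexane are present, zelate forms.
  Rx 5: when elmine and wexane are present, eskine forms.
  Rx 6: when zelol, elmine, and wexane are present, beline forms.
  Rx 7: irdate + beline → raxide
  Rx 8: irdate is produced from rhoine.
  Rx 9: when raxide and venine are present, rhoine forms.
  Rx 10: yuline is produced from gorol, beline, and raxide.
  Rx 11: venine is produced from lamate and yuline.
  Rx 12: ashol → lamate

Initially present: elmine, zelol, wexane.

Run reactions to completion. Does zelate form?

zelate would need ashol, yuline, and wexane (Rx 4), but yuline never forms.

No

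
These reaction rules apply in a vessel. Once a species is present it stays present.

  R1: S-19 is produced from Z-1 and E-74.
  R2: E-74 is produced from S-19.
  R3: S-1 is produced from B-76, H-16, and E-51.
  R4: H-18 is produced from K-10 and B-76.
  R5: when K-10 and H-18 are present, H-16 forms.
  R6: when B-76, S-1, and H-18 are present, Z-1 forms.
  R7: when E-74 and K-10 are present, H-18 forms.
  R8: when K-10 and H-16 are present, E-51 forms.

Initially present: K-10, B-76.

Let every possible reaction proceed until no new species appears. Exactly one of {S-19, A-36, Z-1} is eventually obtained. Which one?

K-10 and B-76 present → H-18 forms (R4).
K-10 and H-18 present → H-16 forms (R5).
K-10 and H-16 present → E-51 forms (R8).
B-76, H-16, and E-51 present → S-1 forms (R3).
B-76, S-1, and H-18 present → Z-1 forms (R6).
S-19 would need Z-1 and E-74 (R1), but E-74 never forms. No rule produces A-36, and it is not given.

Z-1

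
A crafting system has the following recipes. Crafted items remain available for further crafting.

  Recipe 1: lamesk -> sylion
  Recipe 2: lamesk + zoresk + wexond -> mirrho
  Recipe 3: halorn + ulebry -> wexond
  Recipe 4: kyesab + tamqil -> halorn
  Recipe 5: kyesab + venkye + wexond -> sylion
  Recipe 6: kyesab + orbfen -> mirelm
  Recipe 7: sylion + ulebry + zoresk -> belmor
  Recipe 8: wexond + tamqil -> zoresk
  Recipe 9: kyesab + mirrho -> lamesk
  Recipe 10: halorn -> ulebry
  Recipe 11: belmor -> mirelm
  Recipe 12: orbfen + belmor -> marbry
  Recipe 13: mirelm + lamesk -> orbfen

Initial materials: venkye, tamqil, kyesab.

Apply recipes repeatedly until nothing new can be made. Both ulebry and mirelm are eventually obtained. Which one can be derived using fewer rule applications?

ulebry: kyesab + tamqil -> halorn (Recipe 4). halorn -> ulebry (Recipe 10). [2 rule applications]
mirelm: Using Recipe 4, kyesab and tamqil make halorn. Using Recipe 10, halorn makes ulebry. halorn + ulebry -> wexond (Recipe 3). Using Recipe 5, kyesab, venkye, and wexond make sylion. Using Recipe 8, wexond and tamqil make zoresk. sylion + ulebry + zoresk -> belmor (Recipe 7). belmor -> mirelm (Recipe 11). [7 rule applications]
ulebry needs fewer.

ulebry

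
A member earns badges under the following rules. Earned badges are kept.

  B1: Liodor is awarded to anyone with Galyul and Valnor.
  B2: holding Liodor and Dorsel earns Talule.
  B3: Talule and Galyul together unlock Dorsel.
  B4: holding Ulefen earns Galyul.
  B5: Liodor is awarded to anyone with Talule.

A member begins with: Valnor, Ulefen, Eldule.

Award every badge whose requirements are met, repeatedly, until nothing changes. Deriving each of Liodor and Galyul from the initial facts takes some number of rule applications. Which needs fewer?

Galyul

Galyul: With Ulefen, Galyul is earned (B4). [1 rule application]
Liodor: With Ulefen, Galyul is earned (B4). With Galyul and Valnor, Liodor is earned (B1). [2 rule applications]
Galyul needs fewer.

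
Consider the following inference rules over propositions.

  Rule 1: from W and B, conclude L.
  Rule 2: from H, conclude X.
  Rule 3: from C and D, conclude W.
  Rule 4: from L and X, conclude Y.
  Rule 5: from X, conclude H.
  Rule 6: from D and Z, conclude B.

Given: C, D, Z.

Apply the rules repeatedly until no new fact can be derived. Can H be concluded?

H would need X (Rule 5), but X is never established.

No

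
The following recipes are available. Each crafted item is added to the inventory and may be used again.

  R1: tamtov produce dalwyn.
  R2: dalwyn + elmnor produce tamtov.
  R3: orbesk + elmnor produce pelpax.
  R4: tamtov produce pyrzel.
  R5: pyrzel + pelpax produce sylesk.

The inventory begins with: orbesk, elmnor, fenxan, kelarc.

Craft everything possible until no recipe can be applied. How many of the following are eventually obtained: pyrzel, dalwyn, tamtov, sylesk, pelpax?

1

orbesk + elmnor → pelpax (R3).
pyrzel would need tamtov (R4), but tamtov is never obtained.
dalwyn would need tamtov (R1), but tamtov is never obtained.
tamtov would need dalwyn and elmnor (R2), but dalwyn is never obtained.
sylesk would need pyrzel and pelpax (R5), but pyrzel is never obtained.
pelpax: reached.
Reached: pelpax — 1 of the 5.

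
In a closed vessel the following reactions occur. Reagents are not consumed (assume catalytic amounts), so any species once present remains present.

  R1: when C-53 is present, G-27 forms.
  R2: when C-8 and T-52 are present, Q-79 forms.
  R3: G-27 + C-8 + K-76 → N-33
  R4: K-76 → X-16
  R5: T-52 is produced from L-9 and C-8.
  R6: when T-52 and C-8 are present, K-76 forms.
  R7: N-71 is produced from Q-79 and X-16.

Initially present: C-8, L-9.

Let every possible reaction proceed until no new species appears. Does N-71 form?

Yes

L-9 and C-8 present → T-52 forms (R5).
C-8 and T-52 present → Q-79 forms (R2).
T-52 and C-8 present → K-76 forms (R6).
K-76 present → X-16 forms (R4).
Q-79 and X-16 present → N-71 forms (R7).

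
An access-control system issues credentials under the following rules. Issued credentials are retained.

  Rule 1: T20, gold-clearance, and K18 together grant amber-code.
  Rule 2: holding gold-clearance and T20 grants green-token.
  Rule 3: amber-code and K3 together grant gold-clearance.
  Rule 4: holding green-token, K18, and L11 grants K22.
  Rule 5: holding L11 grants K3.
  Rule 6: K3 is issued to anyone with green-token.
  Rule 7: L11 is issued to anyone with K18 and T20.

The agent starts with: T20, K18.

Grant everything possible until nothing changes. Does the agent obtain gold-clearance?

No

gold-clearance would need amber-code and K3 (Rule 3), but amber-code is never granted.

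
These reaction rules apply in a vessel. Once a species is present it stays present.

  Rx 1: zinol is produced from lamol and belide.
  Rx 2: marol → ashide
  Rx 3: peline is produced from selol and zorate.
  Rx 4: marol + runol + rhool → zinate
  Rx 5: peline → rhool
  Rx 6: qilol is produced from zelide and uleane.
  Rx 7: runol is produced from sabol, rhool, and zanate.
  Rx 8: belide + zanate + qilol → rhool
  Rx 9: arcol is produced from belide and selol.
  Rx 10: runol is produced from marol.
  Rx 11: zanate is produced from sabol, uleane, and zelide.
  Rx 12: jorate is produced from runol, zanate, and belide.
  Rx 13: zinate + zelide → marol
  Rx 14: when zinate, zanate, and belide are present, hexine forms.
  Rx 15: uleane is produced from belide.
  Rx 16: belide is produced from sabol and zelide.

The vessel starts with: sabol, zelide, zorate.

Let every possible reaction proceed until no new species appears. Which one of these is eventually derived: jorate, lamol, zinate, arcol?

sabol and zelide present → belide forms (Rx 16).
belide present → uleane forms (Rx 15).
sabol, uleane, and zelide present → zanate forms (Rx 11).
zelide and uleane present → qilol forms (Rx 6).
belide, zanate, and qilol present → rhool forms (Rx 8).
sabol, rhool, and zanate present → runol forms (Rx 7).
runol, zanate, and belide present → jorate forms (Rx 12).
zinate would need marol, runol, and rhool (Rx 4), but marol never forms. No rule produces lamol, and it is not given. arcol would need belide and selol (Rx 9), but selol never forms.

jorate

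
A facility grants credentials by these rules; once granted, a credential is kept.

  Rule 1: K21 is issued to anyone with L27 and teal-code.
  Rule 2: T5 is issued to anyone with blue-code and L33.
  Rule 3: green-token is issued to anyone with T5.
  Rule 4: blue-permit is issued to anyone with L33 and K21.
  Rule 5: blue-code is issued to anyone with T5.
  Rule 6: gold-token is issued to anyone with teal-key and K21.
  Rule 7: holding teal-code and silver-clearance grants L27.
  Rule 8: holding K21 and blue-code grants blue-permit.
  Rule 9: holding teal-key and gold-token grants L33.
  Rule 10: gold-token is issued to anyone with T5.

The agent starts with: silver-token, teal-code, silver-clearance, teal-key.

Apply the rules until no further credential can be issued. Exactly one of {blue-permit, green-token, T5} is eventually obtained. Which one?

blue-permit

Holding teal-code and silver-clearance grants L27 (Rule 7).
Holding L27 and teal-code grants K21 (Rule 1).
Holding teal-key and K21 grants gold-token (Rule 6).
Holding teal-key and gold-token grants L33 (Rule 9).
Holding L33 and K21 grants blue-permit (Rule 4).
green-token would need T5 (Rule 3), but T5 is never granted. T5 would need blue-code and L33 (Rule 2), but blue-code is never granted.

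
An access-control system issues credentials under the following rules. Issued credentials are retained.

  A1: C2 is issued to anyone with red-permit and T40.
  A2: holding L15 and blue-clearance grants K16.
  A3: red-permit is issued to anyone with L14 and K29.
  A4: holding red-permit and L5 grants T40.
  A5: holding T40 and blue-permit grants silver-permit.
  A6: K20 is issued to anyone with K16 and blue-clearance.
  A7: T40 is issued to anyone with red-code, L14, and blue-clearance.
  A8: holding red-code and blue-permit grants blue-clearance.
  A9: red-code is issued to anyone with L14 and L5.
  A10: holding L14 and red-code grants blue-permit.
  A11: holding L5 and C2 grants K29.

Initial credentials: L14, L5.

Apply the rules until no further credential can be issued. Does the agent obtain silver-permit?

Yes

Holding L14 and L5 grants red-code (A9).
Holding L14 and red-code grants blue-permit (A10).
Holding red-code and blue-permit grants blue-clearance (A8).
Holding red-code, L14, and blue-clearance grants T40 (A7).
Holding T40 and blue-permit grants silver-permit (A5).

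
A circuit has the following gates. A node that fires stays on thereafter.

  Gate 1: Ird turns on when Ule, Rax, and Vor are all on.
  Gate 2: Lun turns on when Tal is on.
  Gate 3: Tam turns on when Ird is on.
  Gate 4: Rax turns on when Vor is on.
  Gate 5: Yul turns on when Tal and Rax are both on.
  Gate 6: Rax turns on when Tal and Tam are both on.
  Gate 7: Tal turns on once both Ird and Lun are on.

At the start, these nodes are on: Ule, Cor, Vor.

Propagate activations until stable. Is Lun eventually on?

Lun would need Tal (Gate 2), but Tal never turns on.

No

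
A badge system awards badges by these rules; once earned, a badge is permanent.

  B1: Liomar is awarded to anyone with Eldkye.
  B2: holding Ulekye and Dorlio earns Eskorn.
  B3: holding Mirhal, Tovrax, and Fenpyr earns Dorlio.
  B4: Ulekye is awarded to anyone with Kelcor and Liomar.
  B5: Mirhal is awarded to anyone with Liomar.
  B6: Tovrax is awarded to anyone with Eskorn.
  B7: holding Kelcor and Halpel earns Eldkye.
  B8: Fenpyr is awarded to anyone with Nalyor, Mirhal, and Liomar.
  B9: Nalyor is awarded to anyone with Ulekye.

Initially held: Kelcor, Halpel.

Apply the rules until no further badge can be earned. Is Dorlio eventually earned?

Dorlio would need Mirhal, Tovrax, and Fenpyr (B3), but Tovrax is never earned.

No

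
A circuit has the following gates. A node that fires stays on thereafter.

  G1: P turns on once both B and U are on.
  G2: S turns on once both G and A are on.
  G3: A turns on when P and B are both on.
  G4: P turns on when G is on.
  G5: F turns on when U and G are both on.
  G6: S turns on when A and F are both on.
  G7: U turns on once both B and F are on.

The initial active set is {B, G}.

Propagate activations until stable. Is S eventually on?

Yes

G4: G on → P on.
G3: P and B on → A on.
G and A are on, so S turns on (G2).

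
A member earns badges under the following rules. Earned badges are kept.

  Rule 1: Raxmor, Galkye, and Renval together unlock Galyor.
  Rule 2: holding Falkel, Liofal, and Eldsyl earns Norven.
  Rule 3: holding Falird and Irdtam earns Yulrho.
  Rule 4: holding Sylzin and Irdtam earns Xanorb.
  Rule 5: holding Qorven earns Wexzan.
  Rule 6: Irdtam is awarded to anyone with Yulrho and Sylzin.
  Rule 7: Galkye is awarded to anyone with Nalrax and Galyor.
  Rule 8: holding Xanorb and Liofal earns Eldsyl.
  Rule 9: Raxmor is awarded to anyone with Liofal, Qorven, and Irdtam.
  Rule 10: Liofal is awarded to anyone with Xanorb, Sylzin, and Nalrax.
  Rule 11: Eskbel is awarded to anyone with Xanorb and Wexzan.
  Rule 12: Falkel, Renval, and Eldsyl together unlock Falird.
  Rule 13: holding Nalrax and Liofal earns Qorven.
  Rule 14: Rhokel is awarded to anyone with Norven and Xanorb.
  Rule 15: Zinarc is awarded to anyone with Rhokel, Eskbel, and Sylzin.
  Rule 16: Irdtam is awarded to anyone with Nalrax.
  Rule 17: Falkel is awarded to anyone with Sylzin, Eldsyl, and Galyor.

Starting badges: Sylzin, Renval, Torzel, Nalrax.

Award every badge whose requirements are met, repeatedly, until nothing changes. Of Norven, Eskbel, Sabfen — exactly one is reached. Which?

Eskbel

With Nalrax, Irdtam is earned (Rule 16).
With Sylzin and Irdtam, Xanorb is earned (Rule 4).
With Xanorb, Sylzin, and Nalrax, Liofal is earned (Rule 10).
With Nalrax and Liofal, Qorven is earned (Rule 13).
With Qorven, Wexzan is earned (Rule 5).
With Xanorb and Wexzan, Eskbel is earned (Rule 11).
Norven would need Falkel, Liofal, and Eldsyl (Rule 2), but Falkel is never earned. No rule produces Sabfen, and it is not given.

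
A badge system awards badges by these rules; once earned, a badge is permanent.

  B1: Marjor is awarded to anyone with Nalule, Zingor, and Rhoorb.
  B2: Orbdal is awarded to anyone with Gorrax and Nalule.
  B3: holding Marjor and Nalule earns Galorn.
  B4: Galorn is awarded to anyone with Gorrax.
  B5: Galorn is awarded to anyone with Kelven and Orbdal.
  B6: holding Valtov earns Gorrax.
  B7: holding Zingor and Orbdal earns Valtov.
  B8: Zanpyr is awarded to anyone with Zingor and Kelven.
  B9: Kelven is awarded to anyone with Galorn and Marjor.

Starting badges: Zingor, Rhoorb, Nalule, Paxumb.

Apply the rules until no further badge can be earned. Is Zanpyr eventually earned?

With Nalule, Zingor, and Rhoorb, Marjor is earned (B1).
With Marjor and Nalule, Galorn is earned (B3).
With Galorn and Marjor, Kelven is earned (B9).
With Zingor and Kelven, Zanpyr is earned (B8).

Yes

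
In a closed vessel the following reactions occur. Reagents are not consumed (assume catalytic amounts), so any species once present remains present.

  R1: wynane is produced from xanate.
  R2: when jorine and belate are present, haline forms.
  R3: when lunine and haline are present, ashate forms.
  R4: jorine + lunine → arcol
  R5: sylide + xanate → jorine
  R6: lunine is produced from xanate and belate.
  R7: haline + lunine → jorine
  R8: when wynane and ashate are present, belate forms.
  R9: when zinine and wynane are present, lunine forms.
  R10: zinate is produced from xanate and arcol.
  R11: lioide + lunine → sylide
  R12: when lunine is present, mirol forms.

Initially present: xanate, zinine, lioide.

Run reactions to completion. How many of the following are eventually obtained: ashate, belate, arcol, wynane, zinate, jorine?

xanate present → wynane forms (R1).
zinine and wynane present → lunine forms (R9).
lioide and lunine present → sylide forms (R11).
sylide and xanate present → jorine forms (R5).
jorine and lunine present → arcol forms (R4).
xanate and arcol present → zinate forms (R10).
ashate would need lunine and haline (R3), but haline never forms.
belate would need wynane and ashate (R8), but ashate never forms.
arcol: reached.
wynane: reached.
zinate: reached.
jorine: reached.
Reached: arcol, wynane, zinate, and jorine — 4 of the 6.

4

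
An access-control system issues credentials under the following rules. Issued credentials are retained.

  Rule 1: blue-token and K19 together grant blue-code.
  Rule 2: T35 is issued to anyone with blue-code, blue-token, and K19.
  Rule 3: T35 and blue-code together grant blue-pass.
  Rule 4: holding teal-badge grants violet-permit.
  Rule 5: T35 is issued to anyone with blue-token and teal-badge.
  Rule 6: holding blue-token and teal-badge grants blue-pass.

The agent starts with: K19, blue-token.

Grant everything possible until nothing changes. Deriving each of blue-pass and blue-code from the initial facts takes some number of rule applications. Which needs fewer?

blue-code: Holding blue-token and K19 grants blue-code (Rule 1). [1 rule application]
blue-pass: Holding blue-token and K19 grants blue-code (Rule 1). Holding blue-code, blue-token, and K19 grants T35 (Rule 2). Holding T35 and blue-code grants blue-pass (Rule 3). [3 rule applications]
blue-code needs fewer.

blue-code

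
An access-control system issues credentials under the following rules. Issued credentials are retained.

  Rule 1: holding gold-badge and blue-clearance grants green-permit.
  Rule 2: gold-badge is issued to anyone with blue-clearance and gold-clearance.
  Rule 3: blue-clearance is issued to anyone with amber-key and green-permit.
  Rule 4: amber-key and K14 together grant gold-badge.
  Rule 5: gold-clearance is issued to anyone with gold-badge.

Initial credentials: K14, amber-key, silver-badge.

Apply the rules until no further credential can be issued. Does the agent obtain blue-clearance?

blue-clearance would need amber-key and green-permit (Rule 3), but green-permit is never granted.

No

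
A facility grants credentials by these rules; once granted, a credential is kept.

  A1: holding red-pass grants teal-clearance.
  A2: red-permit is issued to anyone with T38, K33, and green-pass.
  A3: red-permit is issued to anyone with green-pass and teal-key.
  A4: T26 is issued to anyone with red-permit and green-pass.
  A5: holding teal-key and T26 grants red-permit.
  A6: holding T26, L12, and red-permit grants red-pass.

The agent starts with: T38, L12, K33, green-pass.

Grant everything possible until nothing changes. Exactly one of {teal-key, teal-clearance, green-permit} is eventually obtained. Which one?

Holding T38, K33, and green-pass grants red-permit (A2).
Holding red-permit and green-pass grants T26 (A4).
Holding T26, L12, and red-permit grants red-pass (A6).
Holding red-pass grants teal-clearance (A1).
No rule produces green-permit, and it is not given. No rule produces teal-key, and it is not given.

teal-clearance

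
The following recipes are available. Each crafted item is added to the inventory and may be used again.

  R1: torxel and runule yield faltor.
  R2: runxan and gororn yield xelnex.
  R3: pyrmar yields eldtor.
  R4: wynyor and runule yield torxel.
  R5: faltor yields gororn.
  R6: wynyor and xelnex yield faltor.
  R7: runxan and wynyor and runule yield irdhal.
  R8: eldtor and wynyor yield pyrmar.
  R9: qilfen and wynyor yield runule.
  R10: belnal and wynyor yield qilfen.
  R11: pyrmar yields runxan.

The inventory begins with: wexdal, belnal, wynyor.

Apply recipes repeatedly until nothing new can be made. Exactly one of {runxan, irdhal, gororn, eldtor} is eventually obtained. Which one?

belnal and wynyor → qilfen (R10).
Using R9, qilfen and wynyor make runule.
wynyor and runule → torxel (R4).
Using R1, torxel and runule make faltor.
Using R5, faltor makes gororn.
runxan would need pyrmar (R11), but pyrmar is never obtained. irdhal would need runxan, wynyor, and runule (R7), but runxan is never obtained. eldtor would need pyrmar (R3), but pyrmar is never obtained.

gororn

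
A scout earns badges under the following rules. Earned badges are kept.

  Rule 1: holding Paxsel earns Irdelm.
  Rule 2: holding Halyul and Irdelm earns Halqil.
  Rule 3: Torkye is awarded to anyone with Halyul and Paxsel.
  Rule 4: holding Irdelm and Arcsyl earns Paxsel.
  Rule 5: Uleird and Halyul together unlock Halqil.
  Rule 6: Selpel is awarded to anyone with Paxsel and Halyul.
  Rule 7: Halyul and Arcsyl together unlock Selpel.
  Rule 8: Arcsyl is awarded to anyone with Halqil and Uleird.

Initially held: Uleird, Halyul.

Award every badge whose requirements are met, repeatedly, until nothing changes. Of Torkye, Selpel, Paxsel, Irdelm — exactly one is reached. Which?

Selpel

With Uleird and Halyul, Halqil is earned (Rule 5).
With Halqil and Uleird, Arcsyl is earned (Rule 8).
With Halyul and Arcsyl, Selpel is earned (Rule 7).
Irdelm would need Paxsel (Rule 1), but Paxsel is never earned. Torkye would need Halyul and Paxsel (Rule 3), but Paxsel is never earned. Paxsel would need Irdelm and Arcsyl (Rule 4), but Irdelm is never earned.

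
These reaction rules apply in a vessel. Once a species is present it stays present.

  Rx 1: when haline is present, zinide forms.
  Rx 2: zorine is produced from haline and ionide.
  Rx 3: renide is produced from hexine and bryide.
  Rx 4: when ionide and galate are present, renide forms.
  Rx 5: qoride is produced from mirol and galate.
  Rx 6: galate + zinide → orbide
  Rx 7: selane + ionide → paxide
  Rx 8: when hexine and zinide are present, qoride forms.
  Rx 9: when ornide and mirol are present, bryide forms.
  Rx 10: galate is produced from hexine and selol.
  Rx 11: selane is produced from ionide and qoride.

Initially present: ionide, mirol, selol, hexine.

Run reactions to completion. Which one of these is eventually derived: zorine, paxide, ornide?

hexine and selol present → galate forms (Rx 10).
mirol and galate present → qoride forms (Rx 5).
ionide and qoride present → selane forms (Rx 11).
selane and ionide present → paxide forms (Rx 7).
zorine would need haline and ionide (Rx 2), but haline never forms. No rule produces ornide, and it is not given.

paxide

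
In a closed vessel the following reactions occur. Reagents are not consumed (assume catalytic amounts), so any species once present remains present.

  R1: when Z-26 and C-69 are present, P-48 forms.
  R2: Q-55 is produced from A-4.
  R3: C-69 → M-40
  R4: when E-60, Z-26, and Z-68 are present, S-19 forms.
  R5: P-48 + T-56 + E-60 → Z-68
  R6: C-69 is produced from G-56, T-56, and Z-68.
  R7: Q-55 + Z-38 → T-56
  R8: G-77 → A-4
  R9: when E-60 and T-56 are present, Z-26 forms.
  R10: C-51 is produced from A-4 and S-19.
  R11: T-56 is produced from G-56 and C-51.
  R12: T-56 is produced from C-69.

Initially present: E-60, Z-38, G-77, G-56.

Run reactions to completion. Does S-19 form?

No

S-19 would need E-60, Z-26, and Z-68 (R4), but Z-68 never forms.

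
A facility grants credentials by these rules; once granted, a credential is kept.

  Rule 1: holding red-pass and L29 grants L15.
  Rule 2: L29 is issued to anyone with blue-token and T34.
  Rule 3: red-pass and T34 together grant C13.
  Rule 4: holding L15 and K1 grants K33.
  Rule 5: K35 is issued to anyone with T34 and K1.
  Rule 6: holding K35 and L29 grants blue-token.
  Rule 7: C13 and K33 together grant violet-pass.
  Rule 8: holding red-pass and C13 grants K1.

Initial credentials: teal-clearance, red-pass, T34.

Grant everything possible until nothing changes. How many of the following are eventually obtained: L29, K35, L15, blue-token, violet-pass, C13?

Holding red-pass and T34 grants C13 (Rule 3).
Holding red-pass and C13 grants K1 (Rule 8).
Holding T34 and K1 grants K35 (Rule 5).
L29 would need blue-token and T34 (Rule 2), but blue-token is never granted.
K35: reached.
L15 would need red-pass and L29 (Rule 1), but L29 is never granted.
blue-token would need K35 and L29 (Rule 6), but L29 is never granted.
violet-pass would need C13 and K33 (Rule 7), but K33 is never granted.
C13: reached.
Reached: K35 and C13 — 2 of the 6.

2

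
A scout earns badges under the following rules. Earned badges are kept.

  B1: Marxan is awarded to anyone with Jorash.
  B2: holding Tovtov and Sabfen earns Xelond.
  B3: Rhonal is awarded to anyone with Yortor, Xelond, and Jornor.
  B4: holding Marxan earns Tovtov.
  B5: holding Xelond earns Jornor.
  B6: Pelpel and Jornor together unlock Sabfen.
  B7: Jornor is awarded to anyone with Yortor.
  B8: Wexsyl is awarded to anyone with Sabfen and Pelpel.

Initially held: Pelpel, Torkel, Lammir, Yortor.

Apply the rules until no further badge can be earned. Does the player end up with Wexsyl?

With Yortor, Jornor is earned (B7).
With Pelpel and Jornor, Sabfen is earned (B6).
With Sabfen and Pelpel, Wexsyl is earned (B8).

Yes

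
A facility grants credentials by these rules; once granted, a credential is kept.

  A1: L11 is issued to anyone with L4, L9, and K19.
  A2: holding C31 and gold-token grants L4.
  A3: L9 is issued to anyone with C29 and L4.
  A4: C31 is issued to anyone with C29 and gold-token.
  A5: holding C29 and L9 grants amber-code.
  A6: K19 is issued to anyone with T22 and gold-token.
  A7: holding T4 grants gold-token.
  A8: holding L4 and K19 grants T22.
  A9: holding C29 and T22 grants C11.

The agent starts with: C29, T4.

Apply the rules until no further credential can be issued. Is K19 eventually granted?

No

K19 would need T22 and gold-token (A6), but T22 is never granted.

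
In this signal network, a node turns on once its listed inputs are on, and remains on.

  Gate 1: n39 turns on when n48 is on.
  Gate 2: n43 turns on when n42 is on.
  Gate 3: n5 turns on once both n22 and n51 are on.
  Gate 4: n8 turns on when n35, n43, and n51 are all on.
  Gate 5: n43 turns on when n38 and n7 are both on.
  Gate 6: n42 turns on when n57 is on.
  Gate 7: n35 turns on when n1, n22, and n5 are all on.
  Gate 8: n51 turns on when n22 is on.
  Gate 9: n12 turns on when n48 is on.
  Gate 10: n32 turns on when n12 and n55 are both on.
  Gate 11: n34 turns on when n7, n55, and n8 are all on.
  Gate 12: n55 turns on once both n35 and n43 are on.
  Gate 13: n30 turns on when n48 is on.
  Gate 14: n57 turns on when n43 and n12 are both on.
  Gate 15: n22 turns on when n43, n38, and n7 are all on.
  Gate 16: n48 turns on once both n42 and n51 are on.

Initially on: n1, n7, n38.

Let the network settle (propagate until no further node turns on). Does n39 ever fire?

No

n39 would need n48 (Gate 1), but n48 never turns on.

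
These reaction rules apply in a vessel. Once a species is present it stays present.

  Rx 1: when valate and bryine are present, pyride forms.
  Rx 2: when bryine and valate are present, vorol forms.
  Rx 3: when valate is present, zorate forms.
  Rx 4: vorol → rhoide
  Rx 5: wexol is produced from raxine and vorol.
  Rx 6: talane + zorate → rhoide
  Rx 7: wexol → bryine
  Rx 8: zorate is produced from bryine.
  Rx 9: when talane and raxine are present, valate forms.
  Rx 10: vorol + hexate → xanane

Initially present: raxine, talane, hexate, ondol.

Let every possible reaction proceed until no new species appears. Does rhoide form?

talane and raxine present → valate forms (Rx 9).
valate present → zorate forms (Rx 3).
talane and zorate present → rhoide forms (Rx 6).

Yes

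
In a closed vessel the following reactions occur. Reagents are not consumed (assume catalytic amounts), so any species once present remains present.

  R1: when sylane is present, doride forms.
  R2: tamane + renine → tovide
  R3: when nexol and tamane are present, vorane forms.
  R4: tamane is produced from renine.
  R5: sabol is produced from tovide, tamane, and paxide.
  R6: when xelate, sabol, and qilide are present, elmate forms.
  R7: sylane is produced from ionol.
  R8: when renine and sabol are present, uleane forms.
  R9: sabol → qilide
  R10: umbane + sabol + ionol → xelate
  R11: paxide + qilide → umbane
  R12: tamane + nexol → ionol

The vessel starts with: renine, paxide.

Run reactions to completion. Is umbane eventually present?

renine present → tamane forms (R4).
tamane and renine present → tovide forms (R2).
tovide, tamane, and paxide present → sabol forms (R5).
sabol present → qilide forms (R9).
paxide and qilide present → umbane forms (R11).

Yes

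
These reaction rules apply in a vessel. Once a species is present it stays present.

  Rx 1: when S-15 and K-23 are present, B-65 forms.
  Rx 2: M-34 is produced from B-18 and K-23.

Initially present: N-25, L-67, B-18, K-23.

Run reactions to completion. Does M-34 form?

Yes

B-18 and K-23 present → M-34 forms (Rx 2).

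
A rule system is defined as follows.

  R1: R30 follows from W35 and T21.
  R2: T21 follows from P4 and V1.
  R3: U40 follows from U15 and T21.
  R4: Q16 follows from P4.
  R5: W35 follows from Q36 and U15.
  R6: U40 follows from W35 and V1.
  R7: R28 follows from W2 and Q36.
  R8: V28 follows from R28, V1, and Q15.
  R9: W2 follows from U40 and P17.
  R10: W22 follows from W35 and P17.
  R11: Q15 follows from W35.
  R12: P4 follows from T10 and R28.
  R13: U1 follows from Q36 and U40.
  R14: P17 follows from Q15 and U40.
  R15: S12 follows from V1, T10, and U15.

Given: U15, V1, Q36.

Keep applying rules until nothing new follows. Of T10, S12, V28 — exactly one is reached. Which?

From Q36 and U15, R5 gives W35.
From W35 and V1, R6 gives U40.
From W35, R11 gives Q15.
Q15 and U40 hold, so P17 follows (R14).
U40 and P17 hold, so W2 follows (R9).
W2 and Q36 hold, so R28 follows (R7).
R28, V1, and Q15 hold, so V28 follows (R8).
S12 would need V1, T10, and U15 (R15), but T10 is never established. No rule produces T10, and it is not given.

V28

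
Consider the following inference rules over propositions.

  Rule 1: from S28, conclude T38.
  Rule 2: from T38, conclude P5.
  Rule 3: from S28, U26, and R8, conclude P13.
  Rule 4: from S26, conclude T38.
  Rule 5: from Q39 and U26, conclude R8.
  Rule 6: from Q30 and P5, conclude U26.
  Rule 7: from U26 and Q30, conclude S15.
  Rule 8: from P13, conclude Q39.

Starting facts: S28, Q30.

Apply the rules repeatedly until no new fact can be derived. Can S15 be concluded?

From S28, Rule 1 gives T38.
From T38, Rule 2 gives P5.
From Q30 and P5, Rule 6 gives U26.
From U26 and Q30, Rule 7 gives S15.

Yes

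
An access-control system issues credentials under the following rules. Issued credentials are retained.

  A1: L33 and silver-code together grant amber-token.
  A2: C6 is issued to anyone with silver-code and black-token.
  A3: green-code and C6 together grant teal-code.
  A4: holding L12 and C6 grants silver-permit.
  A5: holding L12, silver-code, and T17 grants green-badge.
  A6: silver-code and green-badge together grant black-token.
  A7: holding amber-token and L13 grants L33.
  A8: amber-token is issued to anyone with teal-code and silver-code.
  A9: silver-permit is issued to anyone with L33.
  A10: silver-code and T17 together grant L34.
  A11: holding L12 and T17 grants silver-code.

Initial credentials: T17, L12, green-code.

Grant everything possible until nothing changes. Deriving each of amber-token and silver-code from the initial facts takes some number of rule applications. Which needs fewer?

silver-code: Holding L12 and T17 grants silver-code (A11). [1 rule application]
amber-token: Holding L12 and T17 grants silver-code (A11). Holding L12, silver-code, and T17 grants green-badge (A5). Holding silver-code and green-badge grants black-token (A6). Holding silver-code and black-token grants C6 (A2). Holding green-code and C6 grants teal-code (A3). Holding teal-code and silver-code grants amber-token (A8). [6 rule applications]
silver-code needs fewer.

silver-code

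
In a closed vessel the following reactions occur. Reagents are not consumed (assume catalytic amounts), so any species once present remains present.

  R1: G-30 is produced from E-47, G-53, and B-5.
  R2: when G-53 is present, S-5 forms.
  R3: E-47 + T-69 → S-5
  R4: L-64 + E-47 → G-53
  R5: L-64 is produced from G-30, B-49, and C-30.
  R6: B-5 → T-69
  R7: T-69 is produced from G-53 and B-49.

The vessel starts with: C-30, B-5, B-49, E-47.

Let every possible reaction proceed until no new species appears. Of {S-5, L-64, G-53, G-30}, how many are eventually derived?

1

B-5 present → T-69 forms (R6).
E-47 and T-69 present → S-5 forms (R3).
S-5: reached.
L-64 would need G-30, B-49, and C-30 (R5), but G-30 never forms.
G-53 would need L-64 and E-47 (R4), but L-64 never forms.
G-30 would need E-47, G-53, and B-5 (R1), but G-53 never forms.
Reached: S-5 — 1 of the 4.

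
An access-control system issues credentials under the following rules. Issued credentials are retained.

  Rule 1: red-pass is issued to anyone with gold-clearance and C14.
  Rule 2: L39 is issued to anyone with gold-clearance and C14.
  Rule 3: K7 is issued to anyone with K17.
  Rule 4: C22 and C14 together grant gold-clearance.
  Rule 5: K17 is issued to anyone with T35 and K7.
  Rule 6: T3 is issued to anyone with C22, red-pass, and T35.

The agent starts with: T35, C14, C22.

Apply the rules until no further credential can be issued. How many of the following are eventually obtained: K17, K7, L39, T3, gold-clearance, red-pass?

Holding C22 and C14 grants gold-clearance (Rule 4).
Holding gold-clearance and C14 grants L39 (Rule 2).
Holding gold-clearance and C14 grants red-pass (Rule 1).
Holding C22, red-pass, and T35 grants T3 (Rule 6).
K17 would need T35 and K7 (Rule 5), but K7 is never granted.
K7 would need K17 (Rule 3), but K17 is never granted.
L39: reached.
T3: reached.
gold-clearance: reached.
red-pass: reached.
Reached: L39, T3, gold-clearance, and red-pass — 4 of the 6.

4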